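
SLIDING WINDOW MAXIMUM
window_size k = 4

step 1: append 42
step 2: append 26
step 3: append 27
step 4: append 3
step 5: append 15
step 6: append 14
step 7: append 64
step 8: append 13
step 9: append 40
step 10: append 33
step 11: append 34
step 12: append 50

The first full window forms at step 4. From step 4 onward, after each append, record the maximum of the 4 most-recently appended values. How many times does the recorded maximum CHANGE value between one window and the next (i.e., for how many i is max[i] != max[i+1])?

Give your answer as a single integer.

Answer: 4

Derivation:
step 1: append 42 -> window=[42] (not full yet)
step 2: append 26 -> window=[42, 26] (not full yet)
step 3: append 27 -> window=[42, 26, 27] (not full yet)
step 4: append 3 -> window=[42, 26, 27, 3] -> max=42
step 5: append 15 -> window=[26, 27, 3, 15] -> max=27
step 6: append 14 -> window=[27, 3, 15, 14] -> max=27
step 7: append 64 -> window=[3, 15, 14, 64] -> max=64
step 8: append 13 -> window=[15, 14, 64, 13] -> max=64
step 9: append 40 -> window=[14, 64, 13, 40] -> max=64
step 10: append 33 -> window=[64, 13, 40, 33] -> max=64
step 11: append 34 -> window=[13, 40, 33, 34] -> max=40
step 12: append 50 -> window=[40, 33, 34, 50] -> max=50
Recorded maximums: 42 27 27 64 64 64 64 40 50
Changes between consecutive maximums: 4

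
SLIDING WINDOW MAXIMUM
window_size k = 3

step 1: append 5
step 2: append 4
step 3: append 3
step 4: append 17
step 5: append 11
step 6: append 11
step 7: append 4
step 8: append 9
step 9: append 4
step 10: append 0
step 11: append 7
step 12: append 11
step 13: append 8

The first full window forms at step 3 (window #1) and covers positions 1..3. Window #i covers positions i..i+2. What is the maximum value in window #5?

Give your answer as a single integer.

Answer: 11

Derivation:
step 1: append 5 -> window=[5] (not full yet)
step 2: append 4 -> window=[5, 4] (not full yet)
step 3: append 3 -> window=[5, 4, 3] -> max=5
step 4: append 17 -> window=[4, 3, 17] -> max=17
step 5: append 11 -> window=[3, 17, 11] -> max=17
step 6: append 11 -> window=[17, 11, 11] -> max=17
step 7: append 4 -> window=[11, 11, 4] -> max=11
Window #5 max = 11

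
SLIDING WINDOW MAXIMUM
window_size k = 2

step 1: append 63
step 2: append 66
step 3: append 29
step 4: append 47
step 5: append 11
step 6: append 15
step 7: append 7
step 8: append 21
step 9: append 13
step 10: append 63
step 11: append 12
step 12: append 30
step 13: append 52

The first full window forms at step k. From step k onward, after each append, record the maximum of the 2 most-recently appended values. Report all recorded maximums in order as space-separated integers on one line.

step 1: append 63 -> window=[63] (not full yet)
step 2: append 66 -> window=[63, 66] -> max=66
step 3: append 29 -> window=[66, 29] -> max=66
step 4: append 47 -> window=[29, 47] -> max=47
step 5: append 11 -> window=[47, 11] -> max=47
step 6: append 15 -> window=[11, 15] -> max=15
step 7: append 7 -> window=[15, 7] -> max=15
step 8: append 21 -> window=[7, 21] -> max=21
step 9: append 13 -> window=[21, 13] -> max=21
step 10: append 63 -> window=[13, 63] -> max=63
step 11: append 12 -> window=[63, 12] -> max=63
step 12: append 30 -> window=[12, 30] -> max=30
step 13: append 52 -> window=[30, 52] -> max=52

Answer: 66 66 47 47 15 15 21 21 63 63 30 52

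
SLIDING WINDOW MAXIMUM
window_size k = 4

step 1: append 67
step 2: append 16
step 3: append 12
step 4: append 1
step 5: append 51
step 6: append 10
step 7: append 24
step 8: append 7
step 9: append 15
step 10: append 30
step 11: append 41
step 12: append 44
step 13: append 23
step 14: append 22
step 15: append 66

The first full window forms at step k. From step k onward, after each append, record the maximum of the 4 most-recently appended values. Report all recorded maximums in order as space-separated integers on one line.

Answer: 67 51 51 51 51 24 30 41 44 44 44 66

Derivation:
step 1: append 67 -> window=[67] (not full yet)
step 2: append 16 -> window=[67, 16] (not full yet)
step 3: append 12 -> window=[67, 16, 12] (not full yet)
step 4: append 1 -> window=[67, 16, 12, 1] -> max=67
step 5: append 51 -> window=[16, 12, 1, 51] -> max=51
step 6: append 10 -> window=[12, 1, 51, 10] -> max=51
step 7: append 24 -> window=[1, 51, 10, 24] -> max=51
step 8: append 7 -> window=[51, 10, 24, 7] -> max=51
step 9: append 15 -> window=[10, 24, 7, 15] -> max=24
step 10: append 30 -> window=[24, 7, 15, 30] -> max=30
step 11: append 41 -> window=[7, 15, 30, 41] -> max=41
step 12: append 44 -> window=[15, 30, 41, 44] -> max=44
step 13: append 23 -> window=[30, 41, 44, 23] -> max=44
step 14: append 22 -> window=[41, 44, 23, 22] -> max=44
step 15: append 66 -> window=[44, 23, 22, 66] -> max=66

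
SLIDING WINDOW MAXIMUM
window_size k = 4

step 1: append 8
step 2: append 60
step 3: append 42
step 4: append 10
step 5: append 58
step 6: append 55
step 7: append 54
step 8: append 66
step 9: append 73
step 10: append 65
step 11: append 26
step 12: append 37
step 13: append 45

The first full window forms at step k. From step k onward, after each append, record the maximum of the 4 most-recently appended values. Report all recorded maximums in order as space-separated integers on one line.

step 1: append 8 -> window=[8] (not full yet)
step 2: append 60 -> window=[8, 60] (not full yet)
step 3: append 42 -> window=[8, 60, 42] (not full yet)
step 4: append 10 -> window=[8, 60, 42, 10] -> max=60
step 5: append 58 -> window=[60, 42, 10, 58] -> max=60
step 6: append 55 -> window=[42, 10, 58, 55] -> max=58
step 7: append 54 -> window=[10, 58, 55, 54] -> max=58
step 8: append 66 -> window=[58, 55, 54, 66] -> max=66
step 9: append 73 -> window=[55, 54, 66, 73] -> max=73
step 10: append 65 -> window=[54, 66, 73, 65] -> max=73
step 11: append 26 -> window=[66, 73, 65, 26] -> max=73
step 12: append 37 -> window=[73, 65, 26, 37] -> max=73
step 13: append 45 -> window=[65, 26, 37, 45] -> max=65

Answer: 60 60 58 58 66 73 73 73 73 65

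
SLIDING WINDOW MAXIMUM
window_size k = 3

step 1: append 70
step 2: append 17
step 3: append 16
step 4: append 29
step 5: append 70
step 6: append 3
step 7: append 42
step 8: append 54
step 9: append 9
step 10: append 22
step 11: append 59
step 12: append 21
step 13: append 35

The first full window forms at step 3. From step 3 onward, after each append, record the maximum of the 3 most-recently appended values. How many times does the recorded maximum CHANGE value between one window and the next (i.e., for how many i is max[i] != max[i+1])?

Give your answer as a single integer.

Answer: 4

Derivation:
step 1: append 70 -> window=[70] (not full yet)
step 2: append 17 -> window=[70, 17] (not full yet)
step 3: append 16 -> window=[70, 17, 16] -> max=70
step 4: append 29 -> window=[17, 16, 29] -> max=29
step 5: append 70 -> window=[16, 29, 70] -> max=70
step 6: append 3 -> window=[29, 70, 3] -> max=70
step 7: append 42 -> window=[70, 3, 42] -> max=70
step 8: append 54 -> window=[3, 42, 54] -> max=54
step 9: append 9 -> window=[42, 54, 9] -> max=54
step 10: append 22 -> window=[54, 9, 22] -> max=54
step 11: append 59 -> window=[9, 22, 59] -> max=59
step 12: append 21 -> window=[22, 59, 21] -> max=59
step 13: append 35 -> window=[59, 21, 35] -> max=59
Recorded maximums: 70 29 70 70 70 54 54 54 59 59 59
Changes between consecutive maximums: 4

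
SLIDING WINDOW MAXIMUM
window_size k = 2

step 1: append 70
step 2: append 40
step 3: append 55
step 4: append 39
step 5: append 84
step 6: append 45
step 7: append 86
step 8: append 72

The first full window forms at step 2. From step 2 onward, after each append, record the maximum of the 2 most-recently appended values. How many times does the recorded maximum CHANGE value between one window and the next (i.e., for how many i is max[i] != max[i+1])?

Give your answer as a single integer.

step 1: append 70 -> window=[70] (not full yet)
step 2: append 40 -> window=[70, 40] -> max=70
step 3: append 55 -> window=[40, 55] -> max=55
step 4: append 39 -> window=[55, 39] -> max=55
step 5: append 84 -> window=[39, 84] -> max=84
step 6: append 45 -> window=[84, 45] -> max=84
step 7: append 86 -> window=[45, 86] -> max=86
step 8: append 72 -> window=[86, 72] -> max=86
Recorded maximums: 70 55 55 84 84 86 86
Changes between consecutive maximums: 3

Answer: 3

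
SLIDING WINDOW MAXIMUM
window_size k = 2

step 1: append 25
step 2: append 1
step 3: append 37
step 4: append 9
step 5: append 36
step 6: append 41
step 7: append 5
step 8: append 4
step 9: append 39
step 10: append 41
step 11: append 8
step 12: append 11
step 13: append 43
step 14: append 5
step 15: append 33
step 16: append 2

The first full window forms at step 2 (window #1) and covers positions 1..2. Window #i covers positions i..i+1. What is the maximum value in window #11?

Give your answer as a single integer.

step 1: append 25 -> window=[25] (not full yet)
step 2: append 1 -> window=[25, 1] -> max=25
step 3: append 37 -> window=[1, 37] -> max=37
step 4: append 9 -> window=[37, 9] -> max=37
step 5: append 36 -> window=[9, 36] -> max=36
step 6: append 41 -> window=[36, 41] -> max=41
step 7: append 5 -> window=[41, 5] -> max=41
step 8: append 4 -> window=[5, 4] -> max=5
step 9: append 39 -> window=[4, 39] -> max=39
step 10: append 41 -> window=[39, 41] -> max=41
step 11: append 8 -> window=[41, 8] -> max=41
step 12: append 11 -> window=[8, 11] -> max=11
Window #11 max = 11

Answer: 11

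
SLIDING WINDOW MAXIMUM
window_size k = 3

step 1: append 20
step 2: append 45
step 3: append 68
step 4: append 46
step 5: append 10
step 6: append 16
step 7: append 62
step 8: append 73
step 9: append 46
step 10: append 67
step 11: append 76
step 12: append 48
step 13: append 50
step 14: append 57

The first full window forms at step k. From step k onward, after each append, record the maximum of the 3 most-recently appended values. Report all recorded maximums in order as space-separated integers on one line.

step 1: append 20 -> window=[20] (not full yet)
step 2: append 45 -> window=[20, 45] (not full yet)
step 3: append 68 -> window=[20, 45, 68] -> max=68
step 4: append 46 -> window=[45, 68, 46] -> max=68
step 5: append 10 -> window=[68, 46, 10] -> max=68
step 6: append 16 -> window=[46, 10, 16] -> max=46
step 7: append 62 -> window=[10, 16, 62] -> max=62
step 8: append 73 -> window=[16, 62, 73] -> max=73
step 9: append 46 -> window=[62, 73, 46] -> max=73
step 10: append 67 -> window=[73, 46, 67] -> max=73
step 11: append 76 -> window=[46, 67, 76] -> max=76
step 12: append 48 -> window=[67, 76, 48] -> max=76
step 13: append 50 -> window=[76, 48, 50] -> max=76
step 14: append 57 -> window=[48, 50, 57] -> max=57

Answer: 68 68 68 46 62 73 73 73 76 76 76 57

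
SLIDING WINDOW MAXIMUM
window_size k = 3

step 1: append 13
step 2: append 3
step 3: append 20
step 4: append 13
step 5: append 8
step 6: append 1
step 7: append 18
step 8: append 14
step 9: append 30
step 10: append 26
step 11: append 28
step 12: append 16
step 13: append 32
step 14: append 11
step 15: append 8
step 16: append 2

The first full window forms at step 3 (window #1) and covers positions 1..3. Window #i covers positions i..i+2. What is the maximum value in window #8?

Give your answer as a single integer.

Answer: 30

Derivation:
step 1: append 13 -> window=[13] (not full yet)
step 2: append 3 -> window=[13, 3] (not full yet)
step 3: append 20 -> window=[13, 3, 20] -> max=20
step 4: append 13 -> window=[3, 20, 13] -> max=20
step 5: append 8 -> window=[20, 13, 8] -> max=20
step 6: append 1 -> window=[13, 8, 1] -> max=13
step 7: append 18 -> window=[8, 1, 18] -> max=18
step 8: append 14 -> window=[1, 18, 14] -> max=18
step 9: append 30 -> window=[18, 14, 30] -> max=30
step 10: append 26 -> window=[14, 30, 26] -> max=30
Window #8 max = 30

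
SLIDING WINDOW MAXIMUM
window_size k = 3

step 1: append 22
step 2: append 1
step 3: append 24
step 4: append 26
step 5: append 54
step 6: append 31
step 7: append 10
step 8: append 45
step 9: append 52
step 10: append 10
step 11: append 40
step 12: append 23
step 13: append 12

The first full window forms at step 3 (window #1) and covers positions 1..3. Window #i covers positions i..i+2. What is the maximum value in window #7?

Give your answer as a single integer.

Answer: 52

Derivation:
step 1: append 22 -> window=[22] (not full yet)
step 2: append 1 -> window=[22, 1] (not full yet)
step 3: append 24 -> window=[22, 1, 24] -> max=24
step 4: append 26 -> window=[1, 24, 26] -> max=26
step 5: append 54 -> window=[24, 26, 54] -> max=54
step 6: append 31 -> window=[26, 54, 31] -> max=54
step 7: append 10 -> window=[54, 31, 10] -> max=54
step 8: append 45 -> window=[31, 10, 45] -> max=45
step 9: append 52 -> window=[10, 45, 52] -> max=52
Window #7 max = 52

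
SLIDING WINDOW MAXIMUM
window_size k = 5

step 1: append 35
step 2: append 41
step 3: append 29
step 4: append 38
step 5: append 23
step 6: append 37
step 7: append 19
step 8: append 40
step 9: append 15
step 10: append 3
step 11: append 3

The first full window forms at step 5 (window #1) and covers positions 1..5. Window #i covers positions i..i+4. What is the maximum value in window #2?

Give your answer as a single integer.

Answer: 41

Derivation:
step 1: append 35 -> window=[35] (not full yet)
step 2: append 41 -> window=[35, 41] (not full yet)
step 3: append 29 -> window=[35, 41, 29] (not full yet)
step 4: append 38 -> window=[35, 41, 29, 38] (not full yet)
step 5: append 23 -> window=[35, 41, 29, 38, 23] -> max=41
step 6: append 37 -> window=[41, 29, 38, 23, 37] -> max=41
Window #2 max = 41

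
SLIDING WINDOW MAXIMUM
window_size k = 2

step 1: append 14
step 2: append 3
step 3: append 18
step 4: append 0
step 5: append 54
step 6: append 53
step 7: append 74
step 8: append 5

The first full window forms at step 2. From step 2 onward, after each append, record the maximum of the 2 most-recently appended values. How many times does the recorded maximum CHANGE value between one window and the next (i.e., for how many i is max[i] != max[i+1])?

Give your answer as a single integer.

step 1: append 14 -> window=[14] (not full yet)
step 2: append 3 -> window=[14, 3] -> max=14
step 3: append 18 -> window=[3, 18] -> max=18
step 4: append 0 -> window=[18, 0] -> max=18
step 5: append 54 -> window=[0, 54] -> max=54
step 6: append 53 -> window=[54, 53] -> max=54
step 7: append 74 -> window=[53, 74] -> max=74
step 8: append 5 -> window=[74, 5] -> max=74
Recorded maximums: 14 18 18 54 54 74 74
Changes between consecutive maximums: 3

Answer: 3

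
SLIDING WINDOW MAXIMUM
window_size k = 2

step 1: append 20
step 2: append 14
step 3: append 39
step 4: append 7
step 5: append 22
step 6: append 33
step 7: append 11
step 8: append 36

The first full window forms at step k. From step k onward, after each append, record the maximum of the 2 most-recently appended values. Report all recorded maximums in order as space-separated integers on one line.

Answer: 20 39 39 22 33 33 36

Derivation:
step 1: append 20 -> window=[20] (not full yet)
step 2: append 14 -> window=[20, 14] -> max=20
step 3: append 39 -> window=[14, 39] -> max=39
step 4: append 7 -> window=[39, 7] -> max=39
step 5: append 22 -> window=[7, 22] -> max=22
step 6: append 33 -> window=[22, 33] -> max=33
step 7: append 11 -> window=[33, 11] -> max=33
step 8: append 36 -> window=[11, 36] -> max=36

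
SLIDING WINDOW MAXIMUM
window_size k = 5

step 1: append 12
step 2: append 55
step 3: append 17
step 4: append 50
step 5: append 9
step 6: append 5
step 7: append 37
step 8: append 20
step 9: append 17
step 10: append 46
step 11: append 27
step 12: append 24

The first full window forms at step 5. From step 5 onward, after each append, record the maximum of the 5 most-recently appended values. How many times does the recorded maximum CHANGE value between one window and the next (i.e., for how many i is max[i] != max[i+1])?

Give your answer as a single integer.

step 1: append 12 -> window=[12] (not full yet)
step 2: append 55 -> window=[12, 55] (not full yet)
step 3: append 17 -> window=[12, 55, 17] (not full yet)
step 4: append 50 -> window=[12, 55, 17, 50] (not full yet)
step 5: append 9 -> window=[12, 55, 17, 50, 9] -> max=55
step 6: append 5 -> window=[55, 17, 50, 9, 5] -> max=55
step 7: append 37 -> window=[17, 50, 9, 5, 37] -> max=50
step 8: append 20 -> window=[50, 9, 5, 37, 20] -> max=50
step 9: append 17 -> window=[9, 5, 37, 20, 17] -> max=37
step 10: append 46 -> window=[5, 37, 20, 17, 46] -> max=46
step 11: append 27 -> window=[37, 20, 17, 46, 27] -> max=46
step 12: append 24 -> window=[20, 17, 46, 27, 24] -> max=46
Recorded maximums: 55 55 50 50 37 46 46 46
Changes between consecutive maximums: 3

Answer: 3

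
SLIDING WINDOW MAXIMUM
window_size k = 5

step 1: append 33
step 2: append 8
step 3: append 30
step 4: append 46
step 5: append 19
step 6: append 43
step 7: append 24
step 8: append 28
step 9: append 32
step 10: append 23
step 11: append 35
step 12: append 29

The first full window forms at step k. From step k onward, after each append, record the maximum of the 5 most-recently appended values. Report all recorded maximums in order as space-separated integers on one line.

Answer: 46 46 46 46 43 43 35 35

Derivation:
step 1: append 33 -> window=[33] (not full yet)
step 2: append 8 -> window=[33, 8] (not full yet)
step 3: append 30 -> window=[33, 8, 30] (not full yet)
step 4: append 46 -> window=[33, 8, 30, 46] (not full yet)
step 5: append 19 -> window=[33, 8, 30, 46, 19] -> max=46
step 6: append 43 -> window=[8, 30, 46, 19, 43] -> max=46
step 7: append 24 -> window=[30, 46, 19, 43, 24] -> max=46
step 8: append 28 -> window=[46, 19, 43, 24, 28] -> max=46
step 9: append 32 -> window=[19, 43, 24, 28, 32] -> max=43
step 10: append 23 -> window=[43, 24, 28, 32, 23] -> max=43
step 11: append 35 -> window=[24, 28, 32, 23, 35] -> max=35
step 12: append 29 -> window=[28, 32, 23, 35, 29] -> max=35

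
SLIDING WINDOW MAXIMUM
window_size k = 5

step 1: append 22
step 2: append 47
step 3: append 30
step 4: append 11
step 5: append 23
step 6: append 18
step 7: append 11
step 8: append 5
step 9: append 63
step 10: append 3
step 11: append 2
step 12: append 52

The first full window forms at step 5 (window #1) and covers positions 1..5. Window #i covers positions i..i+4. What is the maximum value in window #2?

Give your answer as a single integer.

step 1: append 22 -> window=[22] (not full yet)
step 2: append 47 -> window=[22, 47] (not full yet)
step 3: append 30 -> window=[22, 47, 30] (not full yet)
step 4: append 11 -> window=[22, 47, 30, 11] (not full yet)
step 5: append 23 -> window=[22, 47, 30, 11, 23] -> max=47
step 6: append 18 -> window=[47, 30, 11, 23, 18] -> max=47
Window #2 max = 47

Answer: 47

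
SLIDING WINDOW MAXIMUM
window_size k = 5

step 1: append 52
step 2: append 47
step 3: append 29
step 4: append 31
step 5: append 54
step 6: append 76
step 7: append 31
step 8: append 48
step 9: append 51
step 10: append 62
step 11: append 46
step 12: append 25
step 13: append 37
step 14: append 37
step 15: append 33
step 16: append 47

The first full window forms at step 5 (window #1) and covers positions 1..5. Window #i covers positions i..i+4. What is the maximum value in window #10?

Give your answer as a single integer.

Answer: 62

Derivation:
step 1: append 52 -> window=[52] (not full yet)
step 2: append 47 -> window=[52, 47] (not full yet)
step 3: append 29 -> window=[52, 47, 29] (not full yet)
step 4: append 31 -> window=[52, 47, 29, 31] (not full yet)
step 5: append 54 -> window=[52, 47, 29, 31, 54] -> max=54
step 6: append 76 -> window=[47, 29, 31, 54, 76] -> max=76
step 7: append 31 -> window=[29, 31, 54, 76, 31] -> max=76
step 8: append 48 -> window=[31, 54, 76, 31, 48] -> max=76
step 9: append 51 -> window=[54, 76, 31, 48, 51] -> max=76
step 10: append 62 -> window=[76, 31, 48, 51, 62] -> max=76
step 11: append 46 -> window=[31, 48, 51, 62, 46] -> max=62
step 12: append 25 -> window=[48, 51, 62, 46, 25] -> max=62
step 13: append 37 -> window=[51, 62, 46, 25, 37] -> max=62
step 14: append 37 -> window=[62, 46, 25, 37, 37] -> max=62
Window #10 max = 62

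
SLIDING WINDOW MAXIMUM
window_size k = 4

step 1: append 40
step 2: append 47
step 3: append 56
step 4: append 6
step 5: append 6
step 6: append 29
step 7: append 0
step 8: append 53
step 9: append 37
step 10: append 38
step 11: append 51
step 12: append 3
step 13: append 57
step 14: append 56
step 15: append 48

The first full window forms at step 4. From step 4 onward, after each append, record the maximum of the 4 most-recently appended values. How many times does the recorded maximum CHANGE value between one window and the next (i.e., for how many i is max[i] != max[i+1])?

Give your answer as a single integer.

step 1: append 40 -> window=[40] (not full yet)
step 2: append 47 -> window=[40, 47] (not full yet)
step 3: append 56 -> window=[40, 47, 56] (not full yet)
step 4: append 6 -> window=[40, 47, 56, 6] -> max=56
step 5: append 6 -> window=[47, 56, 6, 6] -> max=56
step 6: append 29 -> window=[56, 6, 6, 29] -> max=56
step 7: append 0 -> window=[6, 6, 29, 0] -> max=29
step 8: append 53 -> window=[6, 29, 0, 53] -> max=53
step 9: append 37 -> window=[29, 0, 53, 37] -> max=53
step 10: append 38 -> window=[0, 53, 37, 38] -> max=53
step 11: append 51 -> window=[53, 37, 38, 51] -> max=53
step 12: append 3 -> window=[37, 38, 51, 3] -> max=51
step 13: append 57 -> window=[38, 51, 3, 57] -> max=57
step 14: append 56 -> window=[51, 3, 57, 56] -> max=57
step 15: append 48 -> window=[3, 57, 56, 48] -> max=57
Recorded maximums: 56 56 56 29 53 53 53 53 51 57 57 57
Changes between consecutive maximums: 4

Answer: 4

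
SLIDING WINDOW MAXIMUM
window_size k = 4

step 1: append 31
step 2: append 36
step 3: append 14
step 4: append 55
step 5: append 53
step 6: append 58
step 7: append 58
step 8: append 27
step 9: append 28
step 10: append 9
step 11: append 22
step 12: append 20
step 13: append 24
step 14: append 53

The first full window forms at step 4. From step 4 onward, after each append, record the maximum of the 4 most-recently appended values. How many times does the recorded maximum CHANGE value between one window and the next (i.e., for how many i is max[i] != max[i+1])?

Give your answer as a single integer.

Answer: 4

Derivation:
step 1: append 31 -> window=[31] (not full yet)
step 2: append 36 -> window=[31, 36] (not full yet)
step 3: append 14 -> window=[31, 36, 14] (not full yet)
step 4: append 55 -> window=[31, 36, 14, 55] -> max=55
step 5: append 53 -> window=[36, 14, 55, 53] -> max=55
step 6: append 58 -> window=[14, 55, 53, 58] -> max=58
step 7: append 58 -> window=[55, 53, 58, 58] -> max=58
step 8: append 27 -> window=[53, 58, 58, 27] -> max=58
step 9: append 28 -> window=[58, 58, 27, 28] -> max=58
step 10: append 9 -> window=[58, 27, 28, 9] -> max=58
step 11: append 22 -> window=[27, 28, 9, 22] -> max=28
step 12: append 20 -> window=[28, 9, 22, 20] -> max=28
step 13: append 24 -> window=[9, 22, 20, 24] -> max=24
step 14: append 53 -> window=[22, 20, 24, 53] -> max=53
Recorded maximums: 55 55 58 58 58 58 58 28 28 24 53
Changes between consecutive maximums: 4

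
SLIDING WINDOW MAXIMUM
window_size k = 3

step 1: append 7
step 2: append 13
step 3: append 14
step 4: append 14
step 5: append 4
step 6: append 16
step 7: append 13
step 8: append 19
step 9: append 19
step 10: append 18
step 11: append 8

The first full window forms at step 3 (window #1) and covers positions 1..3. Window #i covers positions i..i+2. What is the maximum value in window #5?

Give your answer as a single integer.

Answer: 16

Derivation:
step 1: append 7 -> window=[7] (not full yet)
step 2: append 13 -> window=[7, 13] (not full yet)
step 3: append 14 -> window=[7, 13, 14] -> max=14
step 4: append 14 -> window=[13, 14, 14] -> max=14
step 5: append 4 -> window=[14, 14, 4] -> max=14
step 6: append 16 -> window=[14, 4, 16] -> max=16
step 7: append 13 -> window=[4, 16, 13] -> max=16
Window #5 max = 16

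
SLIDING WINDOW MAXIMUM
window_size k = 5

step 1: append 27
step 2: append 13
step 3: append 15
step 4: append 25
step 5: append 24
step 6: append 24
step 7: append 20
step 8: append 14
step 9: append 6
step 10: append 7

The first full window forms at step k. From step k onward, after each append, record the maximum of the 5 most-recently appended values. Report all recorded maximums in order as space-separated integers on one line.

step 1: append 27 -> window=[27] (not full yet)
step 2: append 13 -> window=[27, 13] (not full yet)
step 3: append 15 -> window=[27, 13, 15] (not full yet)
step 4: append 25 -> window=[27, 13, 15, 25] (not full yet)
step 5: append 24 -> window=[27, 13, 15, 25, 24] -> max=27
step 6: append 24 -> window=[13, 15, 25, 24, 24] -> max=25
step 7: append 20 -> window=[15, 25, 24, 24, 20] -> max=25
step 8: append 14 -> window=[25, 24, 24, 20, 14] -> max=25
step 9: append 6 -> window=[24, 24, 20, 14, 6] -> max=24
step 10: append 7 -> window=[24, 20, 14, 6, 7] -> max=24

Answer: 27 25 25 25 24 24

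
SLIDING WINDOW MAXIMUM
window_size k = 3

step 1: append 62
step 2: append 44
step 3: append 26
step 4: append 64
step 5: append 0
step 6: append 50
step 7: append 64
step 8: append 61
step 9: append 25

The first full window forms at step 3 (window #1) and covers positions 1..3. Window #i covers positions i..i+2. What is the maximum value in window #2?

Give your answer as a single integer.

step 1: append 62 -> window=[62] (not full yet)
step 2: append 44 -> window=[62, 44] (not full yet)
step 3: append 26 -> window=[62, 44, 26] -> max=62
step 4: append 64 -> window=[44, 26, 64] -> max=64
Window #2 max = 64

Answer: 64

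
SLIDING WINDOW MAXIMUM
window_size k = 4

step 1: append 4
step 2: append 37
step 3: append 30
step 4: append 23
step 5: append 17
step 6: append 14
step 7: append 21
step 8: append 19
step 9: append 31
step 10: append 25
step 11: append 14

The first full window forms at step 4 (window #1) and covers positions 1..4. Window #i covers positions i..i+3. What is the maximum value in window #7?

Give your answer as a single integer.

step 1: append 4 -> window=[4] (not full yet)
step 2: append 37 -> window=[4, 37] (not full yet)
step 3: append 30 -> window=[4, 37, 30] (not full yet)
step 4: append 23 -> window=[4, 37, 30, 23] -> max=37
step 5: append 17 -> window=[37, 30, 23, 17] -> max=37
step 6: append 14 -> window=[30, 23, 17, 14] -> max=30
step 7: append 21 -> window=[23, 17, 14, 21] -> max=23
step 8: append 19 -> window=[17, 14, 21, 19] -> max=21
step 9: append 31 -> window=[14, 21, 19, 31] -> max=31
step 10: append 25 -> window=[21, 19, 31, 25] -> max=31
Window #7 max = 31

Answer: 31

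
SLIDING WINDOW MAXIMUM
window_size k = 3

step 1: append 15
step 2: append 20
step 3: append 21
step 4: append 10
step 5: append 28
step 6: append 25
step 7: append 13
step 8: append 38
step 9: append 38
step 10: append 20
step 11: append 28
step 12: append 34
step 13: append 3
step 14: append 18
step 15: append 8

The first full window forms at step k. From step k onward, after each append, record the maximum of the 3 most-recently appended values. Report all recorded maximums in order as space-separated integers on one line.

step 1: append 15 -> window=[15] (not full yet)
step 2: append 20 -> window=[15, 20] (not full yet)
step 3: append 21 -> window=[15, 20, 21] -> max=21
step 4: append 10 -> window=[20, 21, 10] -> max=21
step 5: append 28 -> window=[21, 10, 28] -> max=28
step 6: append 25 -> window=[10, 28, 25] -> max=28
step 7: append 13 -> window=[28, 25, 13] -> max=28
step 8: append 38 -> window=[25, 13, 38] -> max=38
step 9: append 38 -> window=[13, 38, 38] -> max=38
step 10: append 20 -> window=[38, 38, 20] -> max=38
step 11: append 28 -> window=[38, 20, 28] -> max=38
step 12: append 34 -> window=[20, 28, 34] -> max=34
step 13: append 3 -> window=[28, 34, 3] -> max=34
step 14: append 18 -> window=[34, 3, 18] -> max=34
step 15: append 8 -> window=[3, 18, 8] -> max=18

Answer: 21 21 28 28 28 38 38 38 38 34 34 34 18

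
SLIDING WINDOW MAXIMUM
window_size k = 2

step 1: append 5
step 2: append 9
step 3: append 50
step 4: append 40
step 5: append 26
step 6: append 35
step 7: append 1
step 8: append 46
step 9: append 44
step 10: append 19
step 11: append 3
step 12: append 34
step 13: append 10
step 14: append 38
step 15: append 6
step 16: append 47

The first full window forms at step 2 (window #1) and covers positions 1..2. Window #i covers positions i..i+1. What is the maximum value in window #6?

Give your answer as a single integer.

Answer: 35

Derivation:
step 1: append 5 -> window=[5] (not full yet)
step 2: append 9 -> window=[5, 9] -> max=9
step 3: append 50 -> window=[9, 50] -> max=50
step 4: append 40 -> window=[50, 40] -> max=50
step 5: append 26 -> window=[40, 26] -> max=40
step 6: append 35 -> window=[26, 35] -> max=35
step 7: append 1 -> window=[35, 1] -> max=35
Window #6 max = 35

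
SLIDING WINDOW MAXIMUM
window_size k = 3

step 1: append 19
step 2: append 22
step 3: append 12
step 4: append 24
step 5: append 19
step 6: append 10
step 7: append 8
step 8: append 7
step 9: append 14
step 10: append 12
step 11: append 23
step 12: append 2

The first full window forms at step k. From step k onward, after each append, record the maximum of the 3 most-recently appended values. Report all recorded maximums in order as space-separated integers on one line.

Answer: 22 24 24 24 19 10 14 14 23 23

Derivation:
step 1: append 19 -> window=[19] (not full yet)
step 2: append 22 -> window=[19, 22] (not full yet)
step 3: append 12 -> window=[19, 22, 12] -> max=22
step 4: append 24 -> window=[22, 12, 24] -> max=24
step 5: append 19 -> window=[12, 24, 19] -> max=24
step 6: append 10 -> window=[24, 19, 10] -> max=24
step 7: append 8 -> window=[19, 10, 8] -> max=19
step 8: append 7 -> window=[10, 8, 7] -> max=10
step 9: append 14 -> window=[8, 7, 14] -> max=14
step 10: append 12 -> window=[7, 14, 12] -> max=14
step 11: append 23 -> window=[14, 12, 23] -> max=23
step 12: append 2 -> window=[12, 23, 2] -> max=23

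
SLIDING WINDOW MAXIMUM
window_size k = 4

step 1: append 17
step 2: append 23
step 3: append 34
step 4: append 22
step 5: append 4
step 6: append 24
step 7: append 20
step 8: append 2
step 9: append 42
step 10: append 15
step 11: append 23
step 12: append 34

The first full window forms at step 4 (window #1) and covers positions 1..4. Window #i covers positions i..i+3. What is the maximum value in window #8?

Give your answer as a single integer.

Answer: 42

Derivation:
step 1: append 17 -> window=[17] (not full yet)
step 2: append 23 -> window=[17, 23] (not full yet)
step 3: append 34 -> window=[17, 23, 34] (not full yet)
step 4: append 22 -> window=[17, 23, 34, 22] -> max=34
step 5: append 4 -> window=[23, 34, 22, 4] -> max=34
step 6: append 24 -> window=[34, 22, 4, 24] -> max=34
step 7: append 20 -> window=[22, 4, 24, 20] -> max=24
step 8: append 2 -> window=[4, 24, 20, 2] -> max=24
step 9: append 42 -> window=[24, 20, 2, 42] -> max=42
step 10: append 15 -> window=[20, 2, 42, 15] -> max=42
step 11: append 23 -> window=[2, 42, 15, 23] -> max=42
Window #8 max = 42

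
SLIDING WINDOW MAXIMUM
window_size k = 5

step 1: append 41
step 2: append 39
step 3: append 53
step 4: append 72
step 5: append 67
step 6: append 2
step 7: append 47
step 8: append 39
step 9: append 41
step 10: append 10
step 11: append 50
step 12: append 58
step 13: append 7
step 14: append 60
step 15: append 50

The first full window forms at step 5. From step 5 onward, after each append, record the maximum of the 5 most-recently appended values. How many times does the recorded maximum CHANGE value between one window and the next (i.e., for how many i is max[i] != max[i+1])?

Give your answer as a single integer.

Answer: 5

Derivation:
step 1: append 41 -> window=[41] (not full yet)
step 2: append 39 -> window=[41, 39] (not full yet)
step 3: append 53 -> window=[41, 39, 53] (not full yet)
step 4: append 72 -> window=[41, 39, 53, 72] (not full yet)
step 5: append 67 -> window=[41, 39, 53, 72, 67] -> max=72
step 6: append 2 -> window=[39, 53, 72, 67, 2] -> max=72
step 7: append 47 -> window=[53, 72, 67, 2, 47] -> max=72
step 8: append 39 -> window=[72, 67, 2, 47, 39] -> max=72
step 9: append 41 -> window=[67, 2, 47, 39, 41] -> max=67
step 10: append 10 -> window=[2, 47, 39, 41, 10] -> max=47
step 11: append 50 -> window=[47, 39, 41, 10, 50] -> max=50
step 12: append 58 -> window=[39, 41, 10, 50, 58] -> max=58
step 13: append 7 -> window=[41, 10, 50, 58, 7] -> max=58
step 14: append 60 -> window=[10, 50, 58, 7, 60] -> max=60
step 15: append 50 -> window=[50, 58, 7, 60, 50] -> max=60
Recorded maximums: 72 72 72 72 67 47 50 58 58 60 60
Changes between consecutive maximums: 5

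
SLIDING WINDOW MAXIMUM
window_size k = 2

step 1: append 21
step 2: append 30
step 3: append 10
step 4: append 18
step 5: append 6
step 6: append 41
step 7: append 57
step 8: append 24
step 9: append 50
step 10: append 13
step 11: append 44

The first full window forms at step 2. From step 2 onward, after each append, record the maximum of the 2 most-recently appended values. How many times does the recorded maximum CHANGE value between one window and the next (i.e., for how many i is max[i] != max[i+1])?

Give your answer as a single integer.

step 1: append 21 -> window=[21] (not full yet)
step 2: append 30 -> window=[21, 30] -> max=30
step 3: append 10 -> window=[30, 10] -> max=30
step 4: append 18 -> window=[10, 18] -> max=18
step 5: append 6 -> window=[18, 6] -> max=18
step 6: append 41 -> window=[6, 41] -> max=41
step 7: append 57 -> window=[41, 57] -> max=57
step 8: append 24 -> window=[57, 24] -> max=57
step 9: append 50 -> window=[24, 50] -> max=50
step 10: append 13 -> window=[50, 13] -> max=50
step 11: append 44 -> window=[13, 44] -> max=44
Recorded maximums: 30 30 18 18 41 57 57 50 50 44
Changes between consecutive maximums: 5

Answer: 5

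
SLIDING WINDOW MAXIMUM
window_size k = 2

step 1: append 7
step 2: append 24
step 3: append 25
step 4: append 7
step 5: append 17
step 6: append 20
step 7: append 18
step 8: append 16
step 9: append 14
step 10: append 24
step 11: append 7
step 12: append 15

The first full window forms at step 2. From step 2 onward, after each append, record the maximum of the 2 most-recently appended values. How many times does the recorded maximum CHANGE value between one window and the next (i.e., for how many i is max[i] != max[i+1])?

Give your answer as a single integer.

Answer: 7

Derivation:
step 1: append 7 -> window=[7] (not full yet)
step 2: append 24 -> window=[7, 24] -> max=24
step 3: append 25 -> window=[24, 25] -> max=25
step 4: append 7 -> window=[25, 7] -> max=25
step 5: append 17 -> window=[7, 17] -> max=17
step 6: append 20 -> window=[17, 20] -> max=20
step 7: append 18 -> window=[20, 18] -> max=20
step 8: append 16 -> window=[18, 16] -> max=18
step 9: append 14 -> window=[16, 14] -> max=16
step 10: append 24 -> window=[14, 24] -> max=24
step 11: append 7 -> window=[24, 7] -> max=24
step 12: append 15 -> window=[7, 15] -> max=15
Recorded maximums: 24 25 25 17 20 20 18 16 24 24 15
Changes between consecutive maximums: 7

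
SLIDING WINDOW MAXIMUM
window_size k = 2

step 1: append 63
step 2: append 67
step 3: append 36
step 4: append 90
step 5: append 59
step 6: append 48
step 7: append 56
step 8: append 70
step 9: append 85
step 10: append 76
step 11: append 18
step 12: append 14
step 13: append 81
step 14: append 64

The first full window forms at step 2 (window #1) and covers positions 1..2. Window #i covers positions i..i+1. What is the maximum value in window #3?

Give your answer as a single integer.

Answer: 90

Derivation:
step 1: append 63 -> window=[63] (not full yet)
step 2: append 67 -> window=[63, 67] -> max=67
step 3: append 36 -> window=[67, 36] -> max=67
step 4: append 90 -> window=[36, 90] -> max=90
Window #3 max = 90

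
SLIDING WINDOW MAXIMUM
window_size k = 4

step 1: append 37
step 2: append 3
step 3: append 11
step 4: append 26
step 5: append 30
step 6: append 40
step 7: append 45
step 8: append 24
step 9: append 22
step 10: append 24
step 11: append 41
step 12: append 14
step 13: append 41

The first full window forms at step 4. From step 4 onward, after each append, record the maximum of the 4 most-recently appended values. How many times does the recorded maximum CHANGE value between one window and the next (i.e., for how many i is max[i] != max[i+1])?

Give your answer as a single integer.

Answer: 4

Derivation:
step 1: append 37 -> window=[37] (not full yet)
step 2: append 3 -> window=[37, 3] (not full yet)
step 3: append 11 -> window=[37, 3, 11] (not full yet)
step 4: append 26 -> window=[37, 3, 11, 26] -> max=37
step 5: append 30 -> window=[3, 11, 26, 30] -> max=30
step 6: append 40 -> window=[11, 26, 30, 40] -> max=40
step 7: append 45 -> window=[26, 30, 40, 45] -> max=45
step 8: append 24 -> window=[30, 40, 45, 24] -> max=45
step 9: append 22 -> window=[40, 45, 24, 22] -> max=45
step 10: append 24 -> window=[45, 24, 22, 24] -> max=45
step 11: append 41 -> window=[24, 22, 24, 41] -> max=41
step 12: append 14 -> window=[22, 24, 41, 14] -> max=41
step 13: append 41 -> window=[24, 41, 14, 41] -> max=41
Recorded maximums: 37 30 40 45 45 45 45 41 41 41
Changes between consecutive maximums: 4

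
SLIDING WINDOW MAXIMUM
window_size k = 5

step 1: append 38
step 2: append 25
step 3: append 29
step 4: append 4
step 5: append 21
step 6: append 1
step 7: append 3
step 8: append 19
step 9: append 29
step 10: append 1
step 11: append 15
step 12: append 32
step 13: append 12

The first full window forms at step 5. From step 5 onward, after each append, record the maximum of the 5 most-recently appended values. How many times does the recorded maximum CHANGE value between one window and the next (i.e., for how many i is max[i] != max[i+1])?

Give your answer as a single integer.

Answer: 4

Derivation:
step 1: append 38 -> window=[38] (not full yet)
step 2: append 25 -> window=[38, 25] (not full yet)
step 3: append 29 -> window=[38, 25, 29] (not full yet)
step 4: append 4 -> window=[38, 25, 29, 4] (not full yet)
step 5: append 21 -> window=[38, 25, 29, 4, 21] -> max=38
step 6: append 1 -> window=[25, 29, 4, 21, 1] -> max=29
step 7: append 3 -> window=[29, 4, 21, 1, 3] -> max=29
step 8: append 19 -> window=[4, 21, 1, 3, 19] -> max=21
step 9: append 29 -> window=[21, 1, 3, 19, 29] -> max=29
step 10: append 1 -> window=[1, 3, 19, 29, 1] -> max=29
step 11: append 15 -> window=[3, 19, 29, 1, 15] -> max=29
step 12: append 32 -> window=[19, 29, 1, 15, 32] -> max=32
step 13: append 12 -> window=[29, 1, 15, 32, 12] -> max=32
Recorded maximums: 38 29 29 21 29 29 29 32 32
Changes between consecutive maximums: 4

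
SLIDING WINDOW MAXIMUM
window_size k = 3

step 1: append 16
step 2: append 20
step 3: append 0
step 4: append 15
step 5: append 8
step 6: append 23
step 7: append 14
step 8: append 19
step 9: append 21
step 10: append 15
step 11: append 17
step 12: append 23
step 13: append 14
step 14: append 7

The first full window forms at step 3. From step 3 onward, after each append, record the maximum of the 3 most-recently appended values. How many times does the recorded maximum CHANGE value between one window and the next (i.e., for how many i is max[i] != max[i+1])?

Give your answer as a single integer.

Answer: 4

Derivation:
step 1: append 16 -> window=[16] (not full yet)
step 2: append 20 -> window=[16, 20] (not full yet)
step 3: append 0 -> window=[16, 20, 0] -> max=20
step 4: append 15 -> window=[20, 0, 15] -> max=20
step 5: append 8 -> window=[0, 15, 8] -> max=15
step 6: append 23 -> window=[15, 8, 23] -> max=23
step 7: append 14 -> window=[8, 23, 14] -> max=23
step 8: append 19 -> window=[23, 14, 19] -> max=23
step 9: append 21 -> window=[14, 19, 21] -> max=21
step 10: append 15 -> window=[19, 21, 15] -> max=21
step 11: append 17 -> window=[21, 15, 17] -> max=21
step 12: append 23 -> window=[15, 17, 23] -> max=23
step 13: append 14 -> window=[17, 23, 14] -> max=23
step 14: append 7 -> window=[23, 14, 7] -> max=23
Recorded maximums: 20 20 15 23 23 23 21 21 21 23 23 23
Changes between consecutive maximums: 4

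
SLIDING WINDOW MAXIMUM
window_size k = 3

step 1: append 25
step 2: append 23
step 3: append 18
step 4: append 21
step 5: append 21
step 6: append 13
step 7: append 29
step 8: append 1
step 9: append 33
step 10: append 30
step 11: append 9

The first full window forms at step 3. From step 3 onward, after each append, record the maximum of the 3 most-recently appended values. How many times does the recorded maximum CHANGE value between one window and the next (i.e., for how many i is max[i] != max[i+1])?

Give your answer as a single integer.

Answer: 4

Derivation:
step 1: append 25 -> window=[25] (not full yet)
step 2: append 23 -> window=[25, 23] (not full yet)
step 3: append 18 -> window=[25, 23, 18] -> max=25
step 4: append 21 -> window=[23, 18, 21] -> max=23
step 5: append 21 -> window=[18, 21, 21] -> max=21
step 6: append 13 -> window=[21, 21, 13] -> max=21
step 7: append 29 -> window=[21, 13, 29] -> max=29
step 8: append 1 -> window=[13, 29, 1] -> max=29
step 9: append 33 -> window=[29, 1, 33] -> max=33
step 10: append 30 -> window=[1, 33, 30] -> max=33
step 11: append 9 -> window=[33, 30, 9] -> max=33
Recorded maximums: 25 23 21 21 29 29 33 33 33
Changes between consecutive maximums: 4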